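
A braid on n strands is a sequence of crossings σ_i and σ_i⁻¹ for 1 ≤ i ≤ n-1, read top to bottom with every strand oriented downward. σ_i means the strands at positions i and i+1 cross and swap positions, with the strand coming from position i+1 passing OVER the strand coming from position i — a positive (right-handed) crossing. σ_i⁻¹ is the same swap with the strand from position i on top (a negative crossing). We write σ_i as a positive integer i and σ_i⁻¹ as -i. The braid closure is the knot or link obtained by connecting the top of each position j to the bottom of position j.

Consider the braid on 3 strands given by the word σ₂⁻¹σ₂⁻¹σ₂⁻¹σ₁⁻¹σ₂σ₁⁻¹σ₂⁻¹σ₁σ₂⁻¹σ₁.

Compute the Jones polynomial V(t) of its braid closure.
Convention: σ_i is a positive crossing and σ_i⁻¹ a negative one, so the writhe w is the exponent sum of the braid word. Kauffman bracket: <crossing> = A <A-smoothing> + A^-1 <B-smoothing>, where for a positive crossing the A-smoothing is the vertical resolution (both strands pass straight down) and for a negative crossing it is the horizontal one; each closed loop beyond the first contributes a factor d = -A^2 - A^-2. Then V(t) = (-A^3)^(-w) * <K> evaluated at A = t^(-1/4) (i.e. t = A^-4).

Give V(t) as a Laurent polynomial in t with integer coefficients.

Braid: s2^-1 s2^-1 s2^-1 s1^-1 s2 s1^-1 s2^-1 s1 s2^-1 s1 on 3 strands, 10 crossings.
Writhe w = (#positive) - (#negative) = 3 - 7 = -4.
Computing the Kauffman bracket via state sum. There are 2^10 = 1024 states.
Smooth each crossing (0=||, 1=⌣⌢); contribution A^(Σ sign_k(1-2s_k)) * d^(L-1).
Tabulate the states by total A-exponent and number of loops L (A-exp: L × count):
  A^10: L=6 ×1
  A^8: L=5 ×10
  A^6: L=4 ×41, L=6 ×4
  A^4: L=3 ×88, L=5 ×31, L=7 ×1
  A^2: L=2 ×102, L=4 ×99, L=6 ×9
  A^0: L=1 ×54, L=3 ×162, L=5 ×36
  A^-2: L=2 ×134, L=4 ×74, L=6 ×2
  A^-4: L=1 ×30, L=3 ×82, L=5 ×8
  A^-6: L=2 ×32, L=4 ×13
  A^-8: L=1 ×3, L=3 ×7
  A^-10: L=2 ×1
Each group contributes A^e * Σ count * d^(L-1):
Powers of d = -A^2 - A^-2: d^2 = A^4 + 2 + A^-4; d^3 = -A^6 - 3*A^2 - 3*A^-2 - A^-6; d^4 = A^8 + 4*A^4 + 6 + 4*A^-4 + A^-8; d^5 = -A^10 - 5*A^6 - 10*A^2 - 10*A^-2 - 5*A^-6 - A^-10; d^6 = A^12 + 6*A^8 + 15*A^4 + 20 + 15*A^-4 + 6*A^-8 + A^-12.
  A^10 * (d^5) = -A^20 - 5*A^16 - 10*A^12 - 10*A^8 - 5*A^4 - 1
  A^8 * (10*d^4) = 10*A^16 + 40*A^12 + 60*A^8 + 40*A^4 + 10
  A^6 * (41*d^3 + 4*d^5) = -4*A^16 - 61*A^12 - 163*A^8 - 163*A^4 - 61 - 4*A^-4
  A^4 * (88*d^2 + 31*d^4 + d^6) = A^16 + 37*A^12 + 227*A^8 + 382*A^4 + 227 + 37*A^-4 + A^-8
  A^2 * (102*d + 99*d^3 + 9*d^5) = -9*A^12 - 144*A^8 - 489*A^4 - 489 - 144*A^-4 - 9*A^-8
  A^0 * (54 + 162*d^2 + 36*d^4) = 36*A^8 + 306*A^4 + 594 + 306*A^-4 + 36*A^-8
  A^-2 * (134*d + 74*d^3 + 2*d^5) = -2*A^8 - 84*A^4 - 376 - 376*A^-4 - 84*A^-8 - 2*A^-12
  A^-4 * (30 + 82*d^2 + 8*d^4) = 8*A^4 + 114 + 242*A^-4 + 114*A^-8 + 8*A^-12
  A^-6 * (32*d + 13*d^3) = -13 - 71*A^-4 - 71*A^-8 - 13*A^-12
  A^-8 * (3 + 7*d^2) = 7*A^-4 + 17*A^-8 + 7*A^-12
  A^-10 * (d) = -A^-8 - A^-12
Summing the groups: <K> = -A^20 + 2*A^16 - 3*A^12 + 4*A^8 - 5*A^4 + 5 - 3*A^-4 + 3*A^-8 - A^-12
Normalise by the writhe: (-A^3)^(-w) = (-A^3)^(4) = A^12, so f(A) = A^12 * <K> = -A^32 + 2*A^28 - 3*A^24 + 4*A^20 - 5*A^16 + 5*A^12 - 3*A^8 + 3*A^4 - 1.
Substitute A = t^(-1/4), i.e. A^e → t^(-e/4): V(t) = -1 + 3*t^-1 - 3*t^-2 + 5*t^-3 - 5*t^-4 + 4*t^-5 - 3*t^-6 + 2*t^-7 - t^-8

Answer: -1 + 3*t^-1 - 3*t^-2 + 5*t^-3 - 5*t^-4 + 4*t^-5 - 3*t^-6 + 2*t^-7 - t^-8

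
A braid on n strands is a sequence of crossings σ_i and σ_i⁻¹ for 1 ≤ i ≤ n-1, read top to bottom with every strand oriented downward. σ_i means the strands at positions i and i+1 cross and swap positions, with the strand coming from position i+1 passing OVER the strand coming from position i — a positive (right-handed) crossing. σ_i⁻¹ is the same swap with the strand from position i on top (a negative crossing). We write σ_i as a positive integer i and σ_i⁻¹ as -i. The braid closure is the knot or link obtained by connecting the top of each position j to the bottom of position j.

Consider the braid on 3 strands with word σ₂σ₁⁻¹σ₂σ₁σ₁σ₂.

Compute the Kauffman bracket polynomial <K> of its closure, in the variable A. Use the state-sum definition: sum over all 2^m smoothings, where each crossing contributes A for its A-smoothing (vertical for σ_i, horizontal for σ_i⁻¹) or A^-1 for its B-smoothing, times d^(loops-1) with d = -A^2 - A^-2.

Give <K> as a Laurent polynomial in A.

A^8 - A^4 + 2 - A^-4 + A^-8 - A^-12

Derivation:
Braid: s2 s1^-1 s2 s1 s1 s2 on 3 strands, 6 crossings.
Writhe w = (#positive) - (#negative) = 5 - 1 = 4.
State-sum expansion of <K>. There are 2^6 = 64 states.
Each crossing splits two ways (0=vertical, 1=horizontal). The state's weight is A^(#A-smoothings - #B-smoothings) * d^(loops - 1).
Tabulate the states by total A-exponent and number of loops L (A-exp: L × count):
  A^6: L=2 ×1
  A^4: L=1 ×3, L=3 ×3
  A^2: L=2 ×14, L=4 ×1
  A^0: L=1 ×10, L=3 ×10
  A^-2: L=2 ×13, L=4 ×2
  A^-4: L=3 ×6
  A^-6: L=4 ×1
Each group contributes A^e * Σ count * d^(L-1):
Powers of d = -A^2 - A^-2: d^2 = A^4 + 2 + A^-4; d^3 = -A^6 - 3*A^2 - 3*A^-2 - A^-6.
  A^6 * (d) = -A^8 - A^4
  A^4 * (3 + 3*d^2) = 3*A^8 + 9*A^4 + 3
  A^2 * (14*d + d^3) = -A^8 - 17*A^4 - 17 - A^-4
  A^0 * (10 + 10*d^2) = 10*A^4 + 30 + 10*A^-4
  A^-2 * (13*d + 2*d^3) = -2*A^4 - 19 - 19*A^-4 - 2*A^-8
  A^-4 * (6*d^2) = 6 + 12*A^-4 + 6*A^-8
  A^-6 * (d^3) = -1 - 3*A^-4 - 3*A^-8 - A^-12
Summing the groups: <K> = A^8 - A^4 + 2 - A^-4 + A^-8 - A^-12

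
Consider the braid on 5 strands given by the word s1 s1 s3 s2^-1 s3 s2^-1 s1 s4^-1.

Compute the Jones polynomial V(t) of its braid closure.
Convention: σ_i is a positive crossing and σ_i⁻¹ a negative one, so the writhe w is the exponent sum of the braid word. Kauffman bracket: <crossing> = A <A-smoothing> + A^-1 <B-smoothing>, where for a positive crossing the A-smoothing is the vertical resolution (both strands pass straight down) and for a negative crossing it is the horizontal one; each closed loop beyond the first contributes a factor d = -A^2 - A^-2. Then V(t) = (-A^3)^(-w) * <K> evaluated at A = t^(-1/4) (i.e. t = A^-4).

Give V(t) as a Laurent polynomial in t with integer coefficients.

-t^6 + 2*t^5 - 2*t^4 + 3*t^3 - 3*t^2 + 2*t - 1 + t^-1

Derivation:
The presented braid s1 s1 s3 s2^-1 s3 s2^-1 s1 s4^-1 on 5 strands reduces by inverse Markov moves (closure unchanged at each step):
  Destabilize: the word has the form β·s4^-1 where s4^-1 occurs only as the final letter (β ∈ B_4); drop it and the last strand → 4 strands.
Reduced to β = s1 s1 s3 s2^-1 s3 s2^-1 s1 on 4 strands, 7 crossings.
Compute on β:
Braid: s1 s1 s3 s2^-1 s3 s2^-1 s1 on 4 strands, 7 crossings.
Writhe w = (#positive) - (#negative) = 5 - 2 = 3.
Enumerate smoothing states for the bracket polynomial. There are 2^7 = 128 states.
Smooth each crossing (0=||, 1=⌣⌢); contribution A^(Σ sign_k(1-2s_k)) * d^(L-1).
Tabulate the states by total A-exponent and number of loops L (A-exp: L × count):
  A^7: L=4 ×1
  A^5: L=3 ×7
  A^3: L=2 ×17, L=4 ×4
  A^1: L=1 ×15, L=3 ×19, L=5 ×1
  A^-1: L=2 ×27, L=4 ×8
  A^-3: L=3 ×20, L=5 ×1
  A^-5: L=4 ×7
  A^-7: L=5 ×1
Each group contributes A^e * Σ count * d^(L-1):
Powers of d = -A^2 - A^-2: d^2 = A^4 + 2 + A^-4; d^3 = -A^6 - 3*A^2 - 3*A^-2 - A^-6; d^4 = A^8 + 4*A^4 + 6 + 4*A^-4 + A^-8.
  A^7 * (d^3) = -A^13 - 3*A^9 - 3*A^5 - A
  A^5 * (7*d^2) = 7*A^9 + 14*A^5 + 7*A
  A^3 * (17*d + 4*d^3) = -4*A^9 - 29*A^5 - 29*A - 4*A^-3
  A^1 * (15 + 19*d^2 + d^4) = A^9 + 23*A^5 + 59*A + 23*A^-3 + A^-7
  A^-1 * (27*d + 8*d^3) = -8*A^5 - 51*A - 51*A^-3 - 8*A^-7
  A^-3 * (20*d^2 + d^4) = A^5 + 24*A + 46*A^-3 + 24*A^-7 + A^-11
  A^-5 * (7*d^3) = -7*A - 21*A^-3 - 21*A^-7 - 7*A^-11
  A^-7 * (d^4) = A + 4*A^-3 + 6*A^-7 + 4*A^-11 + A^-15
Summing the groups: <K> = -A^13 + A^9 - 2*A^5 + 3*A - 3*A^-3 + 2*A^-7 - 2*A^-11 + A^-15
Normalise by the writhe: (-A^3)^(-w) = (-A^3)^(-3) = -A^-9, so f(A) = -A^-9 * <K> = A^4 - 1 + 2*A^-4 - 3*A^-8 + 3*A^-12 - 2*A^-16 + 2*A^-20 - A^-24.
Substitute A = t^(-1/4), i.e. A^e → t^(-e/4): V(t) = -t^6 + 2*t^5 - 2*t^4 + 3*t^3 - 3*t^2 + 2*t - 1 + t^-1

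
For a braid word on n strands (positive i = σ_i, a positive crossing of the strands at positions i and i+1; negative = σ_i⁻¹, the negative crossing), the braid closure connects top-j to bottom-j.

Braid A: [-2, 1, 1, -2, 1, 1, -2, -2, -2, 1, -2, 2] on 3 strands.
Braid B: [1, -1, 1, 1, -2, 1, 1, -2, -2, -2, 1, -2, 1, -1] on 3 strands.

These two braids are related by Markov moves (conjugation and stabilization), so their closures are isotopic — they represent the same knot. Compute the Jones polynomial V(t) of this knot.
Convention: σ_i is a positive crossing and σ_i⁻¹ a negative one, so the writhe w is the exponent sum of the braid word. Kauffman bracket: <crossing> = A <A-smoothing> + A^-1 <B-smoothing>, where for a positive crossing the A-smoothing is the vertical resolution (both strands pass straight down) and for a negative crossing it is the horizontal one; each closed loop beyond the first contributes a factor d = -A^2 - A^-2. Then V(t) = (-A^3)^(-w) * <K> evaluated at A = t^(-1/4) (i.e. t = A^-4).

-t^5 + 3*t^4 - 6*t^3 + 9*t^2 - 11*t + 13 - 11*t^-1 + 9*t^-2 - 6*t^-3 + 3*t^-4 - t^-5

Derivation:
Markov-equivalent braids have isotopic closures, hence identical knot invariants. Strip the Markov moves from each word to reach a common short braid β, then compute V(t) once on β.
Braid A: s2^-1 s1 s1 s2^-1 s1 s1 s2^-1 s2^-1 s2^-1 s1 s2^-1 s2 on 3 strands reduces by inverse Markov moves (closure unchanged at each step):
  Deconjugate: the word is γ·β·γ⁻¹ with γ = s2^-1 (prefix) and γ⁻¹ = s2 (suffix); strip both.
Reduced to β = s1 s1 s2^-1 s1 s1 s2^-1 s2^-1 s2^-1 s1 s2^-1 on 3 strands, 10 crossings.
Braid B: s1 s1^-1 s1 s1 s2^-1 s1 s1 s2^-1 s2^-1 s2^-1 s1 s2^-1 s1 s1^-1 on 3 strands reduces by inverse Markov moves (closure unchanged at each step):
  Deconjugate: the word is γ·β·γ⁻¹ with γ = s1 s1^-1 (prefix) and γ⁻¹ = s1 s1^-1 (suffix); strip both.
Reduced to β = s1 s1 s2^-1 s1 s1 s2^-1 s2^-1 s2^-1 s1 s2^-1 on 3 strands, 10 crossings.
Both give the same β = s1 s1 s2^-1 s1 s1 s2^-1 s2^-1 s2^-1 s1 s2^-1 on 3 strands, so one state sum suffices:
Braid: s1 s1 s2^-1 s1 s1 s2^-1 s2^-1 s2^-1 s1 s2^-1 on 3 strands, 10 crossings.
Writhe w = (#positive) - (#negative) = 5 - 5 = 0.
Computing the Kauffman bracket via state sum. There are 2^10 = 1024 states.
Each crossing splits two ways (0=vertical, 1=horizontal). The state's weight is A^(#A-smoothings - #B-smoothings) * d^(loops - 1).
Tabulate the states by total A-exponent and number of loops L (A-exp: L × count):
  A^10: L=6 ×1
  A^8: L=5 ×10
  A^6: L=4 ×43, L=6 ×2
  A^4: L=3 ×98, L=5 ×22
  A^2: L=2 ×121, L=4 ×83, L=6 ×6
  A^0: L=1 ×73, L=3 ×140, L=5 ×38, L=7 ×1
  A^-2: L=2 ×121, L=4 ×79, L=6 ×10
  A^-4: L=3 ×95, L=5 ×24, L=7 ×1
  A^-6: L=4 ×42, L=6 ×3
  A^-8: L=5 ×10
  A^-10: L=6 ×1
Each group contributes A^e * Σ count * d^(L-1):
Powers of d = -A^2 - A^-2: d^2 = A^4 + 2 + A^-4; d^3 = -A^6 - 3*A^2 - 3*A^-2 - A^-6; d^4 = A^8 + 4*A^4 + 6 + 4*A^-4 + A^-8; d^5 = -A^10 - 5*A^6 - 10*A^2 - 10*A^-2 - 5*A^-6 - A^-10; d^6 = A^12 + 6*A^8 + 15*A^4 + 20 + 15*A^-4 + 6*A^-8 + A^-12.
  A^10 * (d^5) = -A^20 - 5*A^16 - 10*A^12 - 10*A^8 - 5*A^4 - 1
  A^8 * (10*d^4) = 10*A^16 + 40*A^12 + 60*A^8 + 40*A^4 + 10
  A^6 * (43*d^3 + 2*d^5) = -2*A^16 - 53*A^12 - 149*A^8 - 149*A^4 - 53 - 2*A^-4
  A^4 * (98*d^2 + 22*d^4) = 22*A^12 + 186*A^8 + 328*A^4 + 186 + 22*A^-4
  A^2 * (121*d + 83*d^3 + 6*d^5) = -6*A^12 - 113*A^8 - 430*A^4 - 430 - 113*A^-4 - 6*A^-8
  A^0 * (73 + 140*d^2 + 38*d^4 + d^6) = A^12 + 44*A^8 + 307*A^4 + 601 + 307*A^-4 + 44*A^-8 + A^-12
  A^-2 * (121*d + 79*d^3 + 10*d^5) = -10*A^8 - 129*A^4 - 458 - 458*A^-4 - 129*A^-8 - 10*A^-12
  A^-4 * (95*d^2 + 24*d^4 + d^6) = A^8 + 30*A^4 + 206 + 354*A^-4 + 206*A^-8 + 30*A^-12 + A^-16
  A^-6 * (42*d^3 + 3*d^5) = -3*A^4 - 57 - 156*A^-4 - 156*A^-8 - 57*A^-12 - 3*A^-16
  A^-8 * (10*d^4) = 10 + 40*A^-4 + 60*A^-8 + 40*A^-12 + 10*A^-16
  A^-10 * (d^5) = -1 - 5*A^-4 - 10*A^-8 - 10*A^-12 - 5*A^-16 - A^-20
Summing the groups: <K> = -A^20 + 3*A^16 - 6*A^12 + 9*A^8 - 11*A^4 + 13 - 11*A^-4 + 9*A^-8 - 6*A^-12 + 3*A^-16 - A^-20
Normalise by the writhe: (-A^3)^(-w) = (-A^3)^(0) = 1, so f(A) = 1 * <K> = -A^20 + 3*A^16 - 6*A^12 + 9*A^8 - 11*A^4 + 13 - 11*A^-4 + 9*A^-8 - 6*A^-12 + 3*A^-16 - A^-20.
Substitute A = t^(-1/4), i.e. A^e → t^(-e/4): V(t) = -t^5 + 3*t^4 - 6*t^3 + 9*t^2 - 11*t + 13 - 11*t^-1 + 9*t^-2 - 6*t^-3 + 3*t^-4 - t^-5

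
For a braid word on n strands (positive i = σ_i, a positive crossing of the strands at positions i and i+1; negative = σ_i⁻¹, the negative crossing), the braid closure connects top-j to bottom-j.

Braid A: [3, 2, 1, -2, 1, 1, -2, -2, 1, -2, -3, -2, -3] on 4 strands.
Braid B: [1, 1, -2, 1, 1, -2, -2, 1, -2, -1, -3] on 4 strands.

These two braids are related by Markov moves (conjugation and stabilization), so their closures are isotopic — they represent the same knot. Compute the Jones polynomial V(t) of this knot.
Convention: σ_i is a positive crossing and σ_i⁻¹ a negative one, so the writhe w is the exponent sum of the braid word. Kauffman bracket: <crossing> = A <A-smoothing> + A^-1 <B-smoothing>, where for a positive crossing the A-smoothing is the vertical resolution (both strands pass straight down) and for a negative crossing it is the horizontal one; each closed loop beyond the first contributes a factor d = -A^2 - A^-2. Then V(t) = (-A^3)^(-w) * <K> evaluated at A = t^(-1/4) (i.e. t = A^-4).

Markov-equivalent braids have isotopic closures, hence identical knot invariants. Strip the Markov moves from each word to reach a common short braid β, then compute V(t) once on β.
Braid A: s3 s2 s1 s2^-1 s1 s1 s2^-1 s2^-1 s1 s2^-1 s3^-1 s2^-1 s3^-1 on 4 strands reduces by inverse Markov moves (closure unchanged at each step):
  Deconjugate: the word is γ·β·γ⁻¹ with γ = s3 s2 (prefix) and γ⁻¹ = s2^-1 s3^-1 (suffix); strip both.
  Destabilize: the word has the form β·s3^-1 where s3^-1 occurs only as the final letter (β ∈ B_3); drop it and the last strand → 3 strands.
Reduced to β = s1 s2^-1 s1 s1 s2^-1 s2^-1 s1 s2^-1 on 3 strands, 8 crossings.
Braid B: s1 s1 s2^-1 s1 s1 s2^-1 s2^-1 s1 s2^-1 s1^-1 s3^-1 on 4 strands reduces by inverse Markov moves (closure unchanged at each step):
  Destabilize: the word has the form β·s3^-1 where s3^-1 occurs only as the final letter (β ∈ B_3); drop it and the last strand → 3 strands.
  Deconjugate: the word is γ·β·γ⁻¹ with γ = s1 (prefix) and γ⁻¹ = s1^-1 (suffix); strip both.
Reduced to β = s1 s2^-1 s1 s1 s2^-1 s2^-1 s1 s2^-1 on 3 strands, 8 crossings.
Both give the same β = s1 s2^-1 s1 s1 s2^-1 s2^-1 s1 s2^-1 on 3 strands, so one state sum suffices:
Braid: s1 s2^-1 s1 s1 s2^-1 s2^-1 s1 s2^-1 on 3 strands, 8 crossings.
Writhe w = (#positive) - (#negative) = 4 - 4 = 0.
State-sum expansion of <K>. There are 2^8 = 256 states.
For each crossing: s=0 is the vertical smoothing, s=1 horizontal. Crossing k contributes A^(sign_k * (1 - 2*s_k)); loop factor d = -A^2 - A^-2.
Tabulate the states by total A-exponent and number of loops L (A-exp: L × count):
  A^8: L=5 ×1
  A^6: L=4 ×8
  A^4: L=3 ×27, L=5 ×1
  A^2: L=2 ×47, L=4 ×9
  A^0: L=1 ×37, L=3 ×32, L=5 ×1
  A^-2: L=2 ×47, L=4 ×9
  A^-4: L=3 ×27, L=5 ×1
  A^-6: L=4 ×8
  A^-8: L=5 ×1
Each group contributes A^e * Σ count * d^(L-1):
Powers of d = -A^2 - A^-2: d^2 = A^4 + 2 + A^-4; d^3 = -A^6 - 3*A^2 - 3*A^-2 - A^-6; d^4 = A^8 + 4*A^4 + 6 + 4*A^-4 + A^-8.
  A^8 * (d^4) = A^16 + 4*A^12 + 6*A^8 + 4*A^4 + 1
  A^6 * (8*d^3) = -8*A^12 - 24*A^8 - 24*A^4 - 8
  A^4 * (27*d^2 + d^4) = A^12 + 31*A^8 + 60*A^4 + 31 + A^-4
  A^2 * (47*d + 9*d^3) = -9*A^8 - 74*A^4 - 74 - 9*A^-4
  A^0 * (37 + 32*d^2 + d^4) = A^8 + 36*A^4 + 107 + 36*A^-4 + A^-8
  A^-2 * (47*d + 9*d^3) = -9*A^4 - 74 - 74*A^-4 - 9*A^-8
  A^-4 * (27*d^2 + d^4) = A^4 + 31 + 60*A^-4 + 31*A^-8 + A^-12
  A^-6 * (8*d^3) = -8 - 24*A^-4 - 24*A^-8 - 8*A^-12
  A^-8 * (d^4) = 1 + 4*A^-4 + 6*A^-8 + 4*A^-12 + A^-16
Summing the groups: <K> = A^16 - 3*A^12 + 5*A^8 - 6*A^4 + 7 - 6*A^-4 + 5*A^-8 - 3*A^-12 + A^-16
Normalise by the writhe: (-A^3)^(-w) = (-A^3)^(0) = 1, so f(A) = 1 * <K> = A^16 - 3*A^12 + 5*A^8 - 6*A^4 + 7 - 6*A^-4 + 5*A^-8 - 3*A^-12 + A^-16.
Substitute A = t^(-1/4), i.e. A^e → t^(-e/4): V(t) = t^4 - 3*t^3 + 5*t^2 - 6*t + 7 - 6*t^-1 + 5*t^-2 - 3*t^-3 + t^-4

Answer: t^4 - 3*t^3 + 5*t^2 - 6*t + 7 - 6*t^-1 + 5*t^-2 - 3*t^-3 + t^-4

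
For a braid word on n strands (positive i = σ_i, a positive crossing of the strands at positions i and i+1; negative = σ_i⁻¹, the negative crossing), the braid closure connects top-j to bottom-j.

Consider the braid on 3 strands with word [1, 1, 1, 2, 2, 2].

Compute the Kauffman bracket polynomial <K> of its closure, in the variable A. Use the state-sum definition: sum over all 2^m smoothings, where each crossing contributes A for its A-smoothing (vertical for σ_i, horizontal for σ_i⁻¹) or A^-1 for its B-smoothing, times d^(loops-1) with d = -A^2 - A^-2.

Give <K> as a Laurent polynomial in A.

Braid: s1 s1 s1 s2 s2 s2 on 3 strands, 6 crossings.
Writhe w = (#positive) - (#negative) = 6 - 0 = 6.
Computing the Kauffman bracket via state sum. There are 2^6 = 64 states.
For each crossing: s=0 is the vertical smoothing, s=1 horizontal. Crossing k contributes A^(sign_k * (1 - 2*s_k)); loop factor d = -A^2 - A^-2.
Tabulate the states by total A-exponent and number of loops L (A-exp: L × count):
  A^6: L=3 ×1
  A^4: L=2 ×6
  A^2: L=1 ×9, L=3 ×6
  A^0: L=2 ×18, L=4 ×2
  A^-2: L=3 ×15
  A^-4: L=4 ×6
  A^-6: L=5 ×1
Each group contributes A^e * Σ count * d^(L-1):
Powers of d = -A^2 - A^-2: d^2 = A^4 + 2 + A^-4; d^3 = -A^6 - 3*A^2 - 3*A^-2 - A^-6; d^4 = A^8 + 4*A^4 + 6 + 4*A^-4 + A^-8.
  A^6 * (d^2) = A^10 + 2*A^6 + A^2
  A^4 * (6*d) = -6*A^6 - 6*A^2
  A^2 * (9 + 6*d^2) = 6*A^6 + 21*A^2 + 6*A^-2
  A^0 * (18*d + 2*d^3) = -2*A^6 - 24*A^2 - 24*A^-2 - 2*A^-6
  A^-2 * (15*d^2) = 15*A^2 + 30*A^-2 + 15*A^-6
  A^-4 * (6*d^3) = -6*A^2 - 18*A^-2 - 18*A^-6 - 6*A^-10
  A^-6 * (d^4) = A^2 + 4*A^-2 + 6*A^-6 + 4*A^-10 + A^-14
Summing the groups: <K> = A^10 + 2*A^2 - 2*A^-2 + A^-6 - 2*A^-10 + A^-14

Answer: A^10 + 2*A^2 - 2*A^-2 + A^-6 - 2*A^-10 + A^-14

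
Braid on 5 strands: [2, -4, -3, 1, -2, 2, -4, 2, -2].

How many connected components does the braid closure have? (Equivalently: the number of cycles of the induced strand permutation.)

Track the strand permutation on 5 strands, starting from identity.
  step 1: s2 swaps positions 2,3 -> [1 3 2 4 5]
  step 2: s4^-1 swaps positions 4,5 -> [1 3 2 5 4]
  step 3: s3^-1 swaps positions 3,4 -> [1 3 5 2 4]
  step 4: s1 swaps positions 1,2 -> [3 1 5 2 4]
  step 5: s2^-1 swaps positions 2,3 -> [3 5 1 2 4]
  step 6: s2 swaps positions 2,3 -> [3 1 5 2 4]
  step 7: s4^-1 swaps positions 4,5 -> [3 1 5 4 2]
  step 8: s2 swaps positions 2,3 -> [3 5 1 4 2]
  step 9: s2^-1 swaps positions 2,3 -> [3 1 5 4 2]
Final permutation (position -> original strand): [3 1 5 4 2]
Closure components = cycle count of this permutation = 2.

Answer: 2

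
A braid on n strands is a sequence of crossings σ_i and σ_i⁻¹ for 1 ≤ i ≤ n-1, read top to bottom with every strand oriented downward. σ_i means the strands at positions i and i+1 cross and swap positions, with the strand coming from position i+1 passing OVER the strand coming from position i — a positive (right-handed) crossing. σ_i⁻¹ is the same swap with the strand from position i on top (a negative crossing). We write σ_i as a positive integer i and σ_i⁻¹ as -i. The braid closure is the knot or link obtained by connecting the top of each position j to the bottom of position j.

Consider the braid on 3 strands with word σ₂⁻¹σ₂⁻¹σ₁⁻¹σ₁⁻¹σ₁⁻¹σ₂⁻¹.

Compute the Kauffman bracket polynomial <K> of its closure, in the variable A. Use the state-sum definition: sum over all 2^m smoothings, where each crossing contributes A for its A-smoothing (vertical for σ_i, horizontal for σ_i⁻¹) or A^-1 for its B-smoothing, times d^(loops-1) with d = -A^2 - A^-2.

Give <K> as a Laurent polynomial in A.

Braid: s2^-1 s2^-1 s1^-1 s1^-1 s1^-1 s2^-1 on 3 strands, 6 crossings.
Writhe w = (#positive) - (#negative) = 0 - 6 = -6.
State-sum expansion of <K>. There are 2^6 = 64 states.
Smooth each crossing (0=||, 1=⌣⌢); contribution A^(Σ sign_k(1-2s_k)) * d^(L-1).
Tabulate the states by total A-exponent and number of loops L (A-exp: L × count):
  A^6: L=5 ×1
  A^4: L=4 ×6
  A^2: L=3 ×15
  A^0: L=2 ×18, L=4 ×2
  A^-2: L=1 ×9, L=3 ×6
  A^-4: L=2 ×6
  A^-6: L=3 ×1
Each group contributes A^e * Σ count * d^(L-1):
Powers of d = -A^2 - A^-2: d^2 = A^4 + 2 + A^-4; d^3 = -A^6 - 3*A^2 - 3*A^-2 - A^-6; d^4 = A^8 + 4*A^4 + 6 + 4*A^-4 + A^-8.
  A^6 * (d^4) = A^14 + 4*A^10 + 6*A^6 + 4*A^2 + A^-2
  A^4 * (6*d^3) = -6*A^10 - 18*A^6 - 18*A^2 - 6*A^-2
  A^2 * (15*d^2) = 15*A^6 + 30*A^2 + 15*A^-2
  A^0 * (18*d + 2*d^3) = -2*A^6 - 24*A^2 - 24*A^-2 - 2*A^-6
  A^-2 * (9 + 6*d^2) = 6*A^2 + 21*A^-2 + 6*A^-6
  A^-4 * (6*d) = -6*A^-2 - 6*A^-6
  A^-6 * (d^2) = A^-2 + 2*A^-6 + A^-10
Summing the groups: <K> = A^14 - 2*A^10 + A^6 - 2*A^2 + 2*A^-2 + A^-10

Answer: A^14 - 2*A^10 + A^6 - 2*A^2 + 2*A^-2 + A^-10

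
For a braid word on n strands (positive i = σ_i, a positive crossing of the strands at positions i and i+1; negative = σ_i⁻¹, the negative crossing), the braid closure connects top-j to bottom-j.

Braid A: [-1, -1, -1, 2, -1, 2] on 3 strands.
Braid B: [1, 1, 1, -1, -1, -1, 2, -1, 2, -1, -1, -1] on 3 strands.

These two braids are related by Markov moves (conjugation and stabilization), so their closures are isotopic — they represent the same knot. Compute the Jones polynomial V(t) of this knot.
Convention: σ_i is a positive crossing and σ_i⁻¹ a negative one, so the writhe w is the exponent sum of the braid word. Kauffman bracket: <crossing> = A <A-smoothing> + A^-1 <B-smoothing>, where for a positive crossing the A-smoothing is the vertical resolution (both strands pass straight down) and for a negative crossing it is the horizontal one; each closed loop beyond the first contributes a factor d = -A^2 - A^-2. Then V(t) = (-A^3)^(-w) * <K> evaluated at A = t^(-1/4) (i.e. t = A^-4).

t - 1 + 2*t^-1 - 2*t^-2 + 2*t^-3 - 2*t^-4 + t^-5

Derivation:
Markov-equivalent braids have isotopic closures, hence identical knot invariants. Strip the Markov moves from each word to reach a common short braid β, then compute V(t) once on β.
Braid A: s1^-1 s1^-1 s1^-1 s2 s1^-1 s2 on 3 strands has no conjugating prefix/suffix or stabilization to strip; take β = s1^-1 s1^-1 s1^-1 s2 s1^-1 s2.
Braid B: s1 s1 s1 s1^-1 s1^-1 s1^-1 s2 s1^-1 s2 s1^-1 s1^-1 s1^-1 on 3 strands reduces by inverse Markov moves (closure unchanged at each step):
  Deconjugate: the word is γ·β·γ⁻¹ with γ = s1 (prefix) and γ⁻¹ = s1^-1 (suffix); strip both.
  Deconjugate: the word is γ·β·γ⁻¹ with γ = s1 s1 (prefix) and γ⁻¹ = s1^-1 s1^-1 (suffix); strip both.
Reduced to β = s1^-1 s1^-1 s1^-1 s2 s1^-1 s2 on 3 strands, 6 crossings.
Both give the same β = s1^-1 s1^-1 s1^-1 s2 s1^-1 s2 on 3 strands, so one state sum suffices:
Braid: s1^-1 s1^-1 s1^-1 s2 s1^-1 s2 on 3 strands, 6 crossings.
Writhe w = (#positive) - (#negative) = 2 - 4 = -2.
Computing the Kauffman bracket via state sum. There are 2^6 = 64 states.
Each crossing splits two ways (0=vertical, 1=horizontal). The state's weight is A^(#A-smoothings - #B-smoothings) * d^(loops - 1).
Tabulate the states by total A-exponent and number of loops L (A-exp: L × count):
  A^6: L=5 ×1
  A^4: L=4 ×6
  A^2: L=3 ×15
  A^0: L=2 ×19, L=4 ×1
  A^-2: L=1 ×11, L=3 ×4
  A^-4: L=2 ×6
  A^-6: L=3 ×1
Each group contributes A^e * Σ count * d^(L-1):
Powers of d = -A^2 - A^-2: d^2 = A^4 + 2 + A^-4; d^3 = -A^6 - 3*A^2 - 3*A^-2 - A^-6; d^4 = A^8 + 4*A^4 + 6 + 4*A^-4 + A^-8.
  A^6 * (d^4) = A^14 + 4*A^10 + 6*A^6 + 4*A^2 + A^-2
  A^4 * (6*d^3) = -6*A^10 - 18*A^6 - 18*A^2 - 6*A^-2
  A^2 * (15*d^2) = 15*A^6 + 30*A^2 + 15*A^-2
  A^0 * (19*d + d^3) = -A^6 - 22*A^2 - 22*A^-2 - A^-6
  A^-2 * (11 + 4*d^2) = 4*A^2 + 19*A^-2 + 4*A^-6
  A^-4 * (6*d) = -6*A^-2 - 6*A^-6
  A^-6 * (d^2) = A^-2 + 2*A^-6 + A^-10
Summing the groups: <K> = A^14 - 2*A^10 + 2*A^6 - 2*A^2 + 2*A^-2 - A^-6 + A^-10
Normalise by the writhe: (-A^3)^(-w) = (-A^3)^(2) = A^6, so f(A) = A^6 * <K> = A^20 - 2*A^16 + 2*A^12 - 2*A^8 + 2*A^4 - 1 + A^-4.
Substitute A = t^(-1/4), i.e. A^e → t^(-e/4): V(t) = t - 1 + 2*t^-1 - 2*t^-2 + 2*t^-3 - 2*t^-4 + t^-5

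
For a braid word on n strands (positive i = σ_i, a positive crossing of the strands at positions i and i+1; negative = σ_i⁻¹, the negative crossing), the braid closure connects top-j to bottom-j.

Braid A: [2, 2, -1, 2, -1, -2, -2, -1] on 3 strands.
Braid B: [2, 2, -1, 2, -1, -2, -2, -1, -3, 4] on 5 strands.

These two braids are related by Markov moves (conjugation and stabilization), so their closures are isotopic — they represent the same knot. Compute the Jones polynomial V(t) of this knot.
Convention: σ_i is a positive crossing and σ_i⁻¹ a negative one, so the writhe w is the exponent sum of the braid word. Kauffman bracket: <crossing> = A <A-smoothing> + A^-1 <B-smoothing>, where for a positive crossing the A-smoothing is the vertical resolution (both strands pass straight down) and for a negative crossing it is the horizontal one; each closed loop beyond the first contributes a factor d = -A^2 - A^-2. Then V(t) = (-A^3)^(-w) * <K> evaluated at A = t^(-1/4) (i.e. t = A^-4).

Markov-equivalent braids have isotopic closures, hence identical knot invariants. Strip the Markov moves from each word to reach a common short braid β, then compute V(t) once on β.
Braid A: s2 s2 s1^-1 s2 s1^-1 s2^-1 s2^-1 s1^-1 on 3 strands has no conjugating prefix/suffix or stabilization to strip; take β = s2 s2 s1^-1 s2 s1^-1 s2^-1 s2^-1 s1^-1.
Braid B: s2 s2 s1^-1 s2 s1^-1 s2^-1 s2^-1 s1^-1 s3^-1 s4 on 5 strands reduces by inverse Markov moves (closure unchanged at each step):
  Destabilize: the word has the form β·s4 where s4 occurs only as the final letter (β ∈ B_4); drop it and the last strand → 4 strands.
  Destabilize: the word has the form β·s3^-1 where s3^-1 occurs only as the final letter (β ∈ B_3); drop it and the last strand → 3 strands.
Reduced to β = s2 s2 s1^-1 s2 s1^-1 s2^-1 s2^-1 s1^-1 on 3 strands, 8 crossings.
Both give the same β = s2 s2 s1^-1 s2 s1^-1 s2^-1 s2^-1 s1^-1 on 3 strands, so one state sum suffices:
Braid: s2 s2 s1^-1 s2 s1^-1 s2^-1 s2^-1 s1^-1 on 3 strands, 8 crossings.
Writhe w = (#positive) - (#negative) = 3 - 5 = -2.
Enumerate smoothing states for the bracket polynomial. There are 2^8 = 256 states.
Smooth each crossing (0=||, 1=⌣⌢); contribution A^(Σ sign_k(1-2s_k)) * d^(L-1).
Tabulate the states by total A-exponent and number of loops L (A-exp: L × count):
  A^8: L=4 ×1
  A^6: L=3 ×8
  A^4: L=2 ×23, L=4 ×5
  A^2: L=1 ×22, L=3 ×33, L=5 ×1
  A^0: L=2 ×52, L=4 ×18
  A^-2: L=1 ×13, L=3 ×37, L=5 ×6
  A^-4: L=2 ×14, L=4 ×13, L=6 ×1
  A^-6: L=3 ×6, L=5 ×2
  A^-8: L=4 ×1
Each group contributes A^e * Σ count * d^(L-1):
Powers of d = -A^2 - A^-2: d^2 = A^4 + 2 + A^-4; d^3 = -A^6 - 3*A^2 - 3*A^-2 - A^-6; d^4 = A^8 + 4*A^4 + 6 + 4*A^-4 + A^-8; d^5 = -A^10 - 5*A^6 - 10*A^2 - 10*A^-2 - 5*A^-6 - A^-10.
  A^8 * (d^3) = -A^14 - 3*A^10 - 3*A^6 - A^2
  A^6 * (8*d^2) = 8*A^10 + 16*A^6 + 8*A^2
  A^4 * (23*d + 5*d^3) = -5*A^10 - 38*A^6 - 38*A^2 - 5*A^-2
  A^2 * (22 + 33*d^2 + d^4) = A^10 + 37*A^6 + 94*A^2 + 37*A^-2 + A^-6
  A^0 * (52*d + 18*d^3) = -18*A^6 - 106*A^2 - 106*A^-2 - 18*A^-6
  A^-2 * (13 + 37*d^2 + 6*d^4) = 6*A^6 + 61*A^2 + 123*A^-2 + 61*A^-6 + 6*A^-10
  A^-4 * (14*d + 13*d^3 + d^5) = -A^6 - 18*A^2 - 63*A^-2 - 63*A^-6 - 18*A^-10 - A^-14
  A^-6 * (6*d^2 + 2*d^4) = 2*A^2 + 14*A^-2 + 24*A^-6 + 14*A^-10 + 2*A^-14
  A^-8 * (d^3) = -A^-2 - 3*A^-6 - 3*A^-10 - A^-14
Summing the groups: <K> = -A^14 + A^10 - A^6 + 2*A^2 - A^-2 + 2*A^-6 - A^-10
Normalise by the writhe: (-A^3)^(-w) = (-A^3)^(2) = A^6, so f(A) = A^6 * <K> = -A^20 + A^16 - A^12 + 2*A^8 - A^4 + 2 - A^-4.
Substitute A = t^(-1/4), i.e. A^e → t^(-e/4): V(t) = -t + 2 - t^-1 + 2*t^-2 - t^-3 + t^-4 - t^-5

Answer: -t + 2 - t^-1 + 2*t^-2 - t^-3 + t^-4 - t^-5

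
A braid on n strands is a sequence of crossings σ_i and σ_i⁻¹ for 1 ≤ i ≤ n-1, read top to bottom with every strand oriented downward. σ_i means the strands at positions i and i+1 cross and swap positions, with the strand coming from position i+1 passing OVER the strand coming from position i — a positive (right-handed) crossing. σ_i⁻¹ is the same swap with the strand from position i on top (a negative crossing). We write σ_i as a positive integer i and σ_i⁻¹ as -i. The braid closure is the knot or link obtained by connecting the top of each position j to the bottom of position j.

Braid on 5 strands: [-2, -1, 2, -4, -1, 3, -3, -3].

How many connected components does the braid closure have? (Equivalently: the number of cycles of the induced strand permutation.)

Track the strand permutation on 5 strands, starting from identity.
  step 1: s2^-1 swaps positions 2,3 -> [1 3 2 4 5]
  step 2: s1^-1 swaps positions 1,2 -> [3 1 2 4 5]
  step 3: s2 swaps positions 2,3 -> [3 2 1 4 5]
  step 4: s4^-1 swaps positions 4,5 -> [3 2 1 5 4]
  step 5: s1^-1 swaps positions 1,2 -> [2 3 1 5 4]
  step 6: s3 swaps positions 3,4 -> [2 3 5 1 4]
  step 7: s3^-1 swaps positions 3,4 -> [2 3 1 5 4]
  step 8: s3^-1 swaps positions 3,4 -> [2 3 5 1 4]
Final permutation (position -> original strand): [2 3 5 1 4]
Closure components = cycle count of this permutation = 1.

Answer: 1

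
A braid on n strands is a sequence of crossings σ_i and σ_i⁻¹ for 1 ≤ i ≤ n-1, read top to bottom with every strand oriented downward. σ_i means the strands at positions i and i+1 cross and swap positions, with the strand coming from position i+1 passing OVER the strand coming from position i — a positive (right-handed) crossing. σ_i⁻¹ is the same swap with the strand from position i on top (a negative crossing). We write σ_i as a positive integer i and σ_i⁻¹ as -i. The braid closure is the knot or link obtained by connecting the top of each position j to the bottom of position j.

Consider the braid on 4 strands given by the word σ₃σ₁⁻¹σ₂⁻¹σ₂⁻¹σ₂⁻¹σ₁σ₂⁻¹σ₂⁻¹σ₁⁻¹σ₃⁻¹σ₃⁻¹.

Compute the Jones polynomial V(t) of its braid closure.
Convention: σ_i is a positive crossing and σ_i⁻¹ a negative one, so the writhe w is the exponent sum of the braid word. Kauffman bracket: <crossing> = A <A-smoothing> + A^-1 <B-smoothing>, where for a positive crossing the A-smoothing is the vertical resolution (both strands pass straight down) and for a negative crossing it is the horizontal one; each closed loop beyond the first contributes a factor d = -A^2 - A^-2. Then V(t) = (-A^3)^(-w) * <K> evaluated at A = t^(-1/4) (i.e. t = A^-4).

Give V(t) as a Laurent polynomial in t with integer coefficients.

The presented braid s3 s1^-1 s2^-1 s2^-1 s2^-1 s1 s2^-1 s2^-1 s1^-1 s3^-1 s3^-1 on 4 strands reduces by inverse Markov moves (closure unchanged at each step):
  Deconjugate: the word is γ·β·γ⁻¹ with γ = s3 (prefix) and γ⁻¹ = s3^-1 (suffix); strip both.
  Destabilize: the word has the form β·s3^-1 where s3^-1 occurs only as the final letter (β ∈ B_3); drop it and the last strand → 3 strands.
Reduced to β = s1^-1 s2^-1 s2^-1 s2^-1 s1 s2^-1 s2^-1 s1^-1 on 3 strands, 8 crossings.
Compute on β:
Braid: s1^-1 s2^-1 s2^-1 s2^-1 s1 s2^-1 s2^-1 s1^-1 on 3 strands, 8 crossings.
Writhe w = (#positive) - (#negative) = 1 - 7 = -6.
State-sum expansion of <K>. There are 2^8 = 256 states.
For each crossing: s=0 is the vertical smoothing, s=1 horizontal. Crossing k contributes A^(sign_k * (1 - 2*s_k)); loop factor d = -A^2 - A^-2.
Tabulate the states by total A-exponent and number of loops L (A-exp: L × count):
  A^8: L=6 ×1
  A^6: L=5 ×8
  A^4: L=4 ×27, L=6 ×1
  A^2: L=3 ×49, L=5 ×7
  A^0: L=2 ×49, L=4 ×21
  A^-2: L=1 ×22, L=3 ×34
  A^-4: L=2 ×27, L=4 ×1
  A^-6: L=1 ×5, L=3 ×3
  A^-8: L=2 ×1
Each group contributes A^e * Σ count * d^(L-1):
Powers of d = -A^2 - A^-2: d^2 = A^4 + 2 + A^-4; d^3 = -A^6 - 3*A^2 - 3*A^-2 - A^-6; d^4 = A^8 + 4*A^4 + 6 + 4*A^-4 + A^-8; d^5 = -A^10 - 5*A^6 - 10*A^2 - 10*A^-2 - 5*A^-6 - A^-10.
  A^8 * (d^5) = -A^18 - 5*A^14 - 10*A^10 - 10*A^6 - 5*A^2 - A^-2
  A^6 * (8*d^4) = 8*A^14 + 32*A^10 + 48*A^6 + 32*A^2 + 8*A^-2
  A^4 * (27*d^3 + d^5) = -A^14 - 32*A^10 - 91*A^6 - 91*A^2 - 32*A^-2 - A^-6
  A^2 * (49*d^2 + 7*d^4) = 7*A^10 + 77*A^6 + 140*A^2 + 77*A^-2 + 7*A^-6
  A^0 * (49*d + 21*d^3) = -21*A^6 - 112*A^2 - 112*A^-2 - 21*A^-6
  A^-2 * (22 + 34*d^2) = 34*A^2 + 90*A^-2 + 34*A^-6
  A^-4 * (27*d + d^3) = -A^2 - 30*A^-2 - 30*A^-6 - A^-10
  A^-6 * (5 + 3*d^2) = 3*A^-2 + 11*A^-6 + 3*A^-10
  A^-8 * (d) = -A^-6 - A^-10
Summing the groups: <K> = -A^18 + 2*A^14 - 3*A^10 + 3*A^6 - 3*A^2 + 3*A^-2 - A^-6 + A^-10
Normalise by the writhe: (-A^3)^(-w) = (-A^3)^(6) = A^18, so f(A) = A^18 * <K> = -A^36 + 2*A^32 - 3*A^28 + 3*A^24 - 3*A^20 + 3*A^16 - A^12 + A^8.
Substitute A = t^(-1/4), i.e. A^e → t^(-e/4): V(t) = t^-2 - t^-3 + 3*t^-4 - 3*t^-5 + 3*t^-6 - 3*t^-7 + 2*t^-8 - t^-9

Answer: t^-2 - t^-3 + 3*t^-4 - 3*t^-5 + 3*t^-6 - 3*t^-7 + 2*t^-8 - t^-9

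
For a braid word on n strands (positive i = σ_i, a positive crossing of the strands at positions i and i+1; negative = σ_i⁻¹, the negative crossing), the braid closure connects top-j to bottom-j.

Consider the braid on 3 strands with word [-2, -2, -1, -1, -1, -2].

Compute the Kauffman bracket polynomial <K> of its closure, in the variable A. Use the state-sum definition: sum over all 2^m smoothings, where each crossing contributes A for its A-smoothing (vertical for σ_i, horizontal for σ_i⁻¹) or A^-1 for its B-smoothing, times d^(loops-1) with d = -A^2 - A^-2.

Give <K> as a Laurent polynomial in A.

Braid: s2^-1 s2^-1 s1^-1 s1^-1 s1^-1 s2^-1 on 3 strands, 6 crossings.
Writhe w = (#positive) - (#negative) = 0 - 6 = -6.
State-sum expansion of <K>. There are 2^6 = 64 states.
Smooth each crossing (0=||, 1=⌣⌢); contribution A^(Σ sign_k(1-2s_k)) * d^(L-1).
Tabulate the states by total A-exponent and number of loops L (A-exp: L × count):
  A^6: L=5 ×1
  A^4: L=4 ×6
  A^2: L=3 ×15
  A^0: L=2 ×18, L=4 ×2
  A^-2: L=1 ×9, L=3 ×6
  A^-4: L=2 ×6
  A^-6: L=3 ×1
Each group contributes A^e * Σ count * d^(L-1):
Powers of d = -A^2 - A^-2: d^2 = A^4 + 2 + A^-4; d^3 = -A^6 - 3*A^2 - 3*A^-2 - A^-6; d^4 = A^8 + 4*A^4 + 6 + 4*A^-4 + A^-8.
  A^6 * (d^4) = A^14 + 4*A^10 + 6*A^6 + 4*A^2 + A^-2
  A^4 * (6*d^3) = -6*A^10 - 18*A^6 - 18*A^2 - 6*A^-2
  A^2 * (15*d^2) = 15*A^6 + 30*A^2 + 15*A^-2
  A^0 * (18*d + 2*d^3) = -2*A^6 - 24*A^2 - 24*A^-2 - 2*A^-6
  A^-2 * (9 + 6*d^2) = 6*A^2 + 21*A^-2 + 6*A^-6
  A^-4 * (6*d) = -6*A^-2 - 6*A^-6
  A^-6 * (d^2) = A^-2 + 2*A^-6 + A^-10
Summing the groups: <K> = A^14 - 2*A^10 + A^6 - 2*A^2 + 2*A^-2 + A^-10

Answer: A^14 - 2*A^10 + A^6 - 2*A^2 + 2*A^-2 + A^-10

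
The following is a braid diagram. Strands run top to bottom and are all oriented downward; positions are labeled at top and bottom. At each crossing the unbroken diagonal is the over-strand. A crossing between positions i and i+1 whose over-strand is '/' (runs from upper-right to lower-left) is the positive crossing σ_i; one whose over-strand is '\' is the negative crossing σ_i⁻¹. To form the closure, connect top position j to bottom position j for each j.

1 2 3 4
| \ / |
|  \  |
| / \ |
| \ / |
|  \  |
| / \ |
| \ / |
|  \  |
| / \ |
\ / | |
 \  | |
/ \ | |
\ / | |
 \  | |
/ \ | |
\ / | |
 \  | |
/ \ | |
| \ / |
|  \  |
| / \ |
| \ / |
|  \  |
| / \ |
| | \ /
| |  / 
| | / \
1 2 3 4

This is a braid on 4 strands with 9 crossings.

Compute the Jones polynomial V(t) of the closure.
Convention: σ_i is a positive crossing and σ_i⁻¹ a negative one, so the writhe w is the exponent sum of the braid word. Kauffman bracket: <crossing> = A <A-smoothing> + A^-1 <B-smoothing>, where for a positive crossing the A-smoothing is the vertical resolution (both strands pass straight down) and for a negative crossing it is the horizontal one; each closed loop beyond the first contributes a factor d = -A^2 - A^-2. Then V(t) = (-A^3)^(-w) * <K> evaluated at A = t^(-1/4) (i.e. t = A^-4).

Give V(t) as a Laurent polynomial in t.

t^-3 + 2*t^-5 - 2*t^-6 + 2*t^-7 - 3*t^-8 + 2*t^-9 - 2*t^-10 + t^-11

Derivation:
Reading the diagram top to bottom ('/'-over between positions i,i+1 = s_i, '\'-over = s_i^-1): braid word = s2^-1 s2^-1 s2^-1 s1^-1 s1^-1 s1^-1 s2^-1 s2^-1 s3.
The presented braid s2^-1 s2^-1 s2^-1 s1^-1 s1^-1 s1^-1 s2^-1 s2^-1 s3 on 4 strands reduces by inverse Markov moves (closure unchanged at each step):
  Destabilize: the word has the form β·s3 where s3 occurs only as the final letter (β ∈ B_3); drop it and the last strand → 3 strands.
Reduced to β = s2^-1 s2^-1 s2^-1 s1^-1 s1^-1 s1^-1 s2^-1 s2^-1 on 3 strands, 8 crossings.
Compute on β:
Braid: s2^-1 s2^-1 s2^-1 s1^-1 s1^-1 s1^-1 s2^-1 s2^-1 on 3 strands, 8 crossings.
Writhe w = (#positive) - (#negative) = 0 - 8 = -8.
Computing the Kauffman bracket via state sum. There are 2^8 = 256 states.
Each crossing splits two ways (0=vertical, 1=horizontal). The state's weight is A^(#A-smoothings - #B-smoothings) * d^(loops - 1).
Tabulate the states by total A-exponent and number of loops L (A-exp: L × count):
  A^8: L=7 ×1
  A^6: L=6 ×8
  A^4: L=5 ×28
  A^2: L=4 ×55, L=6 ×1
  A^0: L=3 ×65, L=5 ×5
  A^-2: L=2 ×45, L=4 ×11
  A^-4: L=1 ×15, L=3 ×13
  A^-6: L=2 ×8
  A^-8: L=3 ×1
Each group contributes A^e * Σ count * d^(L-1):
Powers of d = -A^2 - A^-2: d^2 = A^4 + 2 + A^-4; d^3 = -A^6 - 3*A^2 - 3*A^-2 - A^-6; d^4 = A^8 + 4*A^4 + 6 + 4*A^-4 + A^-8; d^5 = -A^10 - 5*A^6 - 10*A^2 - 10*A^-2 - 5*A^-6 - A^-10; d^6 = A^12 + 6*A^8 + 15*A^4 + 20 + 15*A^-4 + 6*A^-8 + A^-12.
  A^8 * (d^6) = A^20 + 6*A^16 + 15*A^12 + 20*A^8 + 15*A^4 + 6 + A^-4
  A^6 * (8*d^5) = -8*A^16 - 40*A^12 - 80*A^8 - 80*A^4 - 40 - 8*A^-4
  A^4 * (28*d^4) = 28*A^12 + 112*A^8 + 168*A^4 + 112 + 28*A^-4
  A^2 * (55*d^3 + d^5) = -A^12 - 60*A^8 - 175*A^4 - 175 - 60*A^-4 - A^-8
  A^0 * (65*d^2 + 5*d^4) = 5*A^8 + 85*A^4 + 160 + 85*A^-4 + 5*A^-8
  A^-2 * (45*d + 11*d^3) = -11*A^4 - 78 - 78*A^-4 - 11*A^-8
  A^-4 * (15 + 13*d^2) = 13 + 41*A^-4 + 13*A^-8
  A^-6 * (8*d) = -8*A^-4 - 8*A^-8
  A^-8 * (d^2) = A^-4 + 2*A^-8 + A^-12
Summing the groups: <K> = A^20 - 2*A^16 + 2*A^12 - 3*A^8 + 2*A^4 - 2 + 2*A^-4 + A^-12
Normalise by the writhe: (-A^3)^(-w) = (-A^3)^(8) = A^24, so f(A) = A^24 * <K> = A^44 - 2*A^40 + 2*A^36 - 3*A^32 + 2*A^28 - 2*A^24 + 2*A^20 + A^12.
Substitute A = t^(-1/4), i.e. A^e → t^(-e/4): V(t) = t^-3 + 2*t^-5 - 2*t^-6 + 2*t^-7 - 3*t^-8 + 2*t^-9 - 2*t^-10 + t^-11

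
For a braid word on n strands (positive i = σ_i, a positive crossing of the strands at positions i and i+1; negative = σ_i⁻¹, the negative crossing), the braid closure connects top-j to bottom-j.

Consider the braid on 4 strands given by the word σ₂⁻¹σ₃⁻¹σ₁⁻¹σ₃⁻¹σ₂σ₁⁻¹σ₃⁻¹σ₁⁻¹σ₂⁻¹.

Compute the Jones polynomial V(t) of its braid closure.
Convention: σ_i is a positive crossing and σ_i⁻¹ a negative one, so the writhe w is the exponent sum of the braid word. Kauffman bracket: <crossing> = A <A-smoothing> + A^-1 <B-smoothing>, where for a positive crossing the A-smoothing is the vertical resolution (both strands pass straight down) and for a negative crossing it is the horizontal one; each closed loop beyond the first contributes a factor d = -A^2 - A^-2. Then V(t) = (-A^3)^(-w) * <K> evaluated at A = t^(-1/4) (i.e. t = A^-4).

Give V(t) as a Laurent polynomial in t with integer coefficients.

t^-2 - 2*t^-3 + 5*t^-4 - 5*t^-5 + 6*t^-6 - 6*t^-7 + 4*t^-8 - 3*t^-9 + t^-10

Derivation:
Braid: s2^-1 s3^-1 s1^-1 s3^-1 s2 s1^-1 s3^-1 s1^-1 s2^-1 on 4 strands, 9 crossings.
Writhe w = (#positive) - (#negative) = 1 - 8 = -7.
State-sum expansion of <K>. There are 2^9 = 512 states.
Smooth each crossing (0=||, 1=⌣⌢); contribution A^(Σ sign_k(1-2s_k)) * d^(L-1).
Tabulate the states by total A-exponent and number of loops L (A-exp: L × count):
  A^9: L=6 ×1
  A^7: L=5 ×9
  A^5: L=4 ×35, L=6 ×1
  A^3: L=3 ×74, L=5 ×10
  A^1: L=2 ×85, L=4 ×41
  A^-1: L=1 ×42, L=3 ×80, L=5 ×4
  A^-3: L=2 ×65, L=4 ×19
  A^-5: L=1 ×9, L=3 ×26, L=5 ×1
  A^-7: L=2 ×6, L=4 ×3
  A^-9: L=3 ×1
Each group contributes A^e * Σ count * d^(L-1):
Powers of d = -A^2 - A^-2: d^2 = A^4 + 2 + A^-4; d^3 = -A^6 - 3*A^2 - 3*A^-2 - A^-6; d^4 = A^8 + 4*A^4 + 6 + 4*A^-4 + A^-8; d^5 = -A^10 - 5*A^6 - 10*A^2 - 10*A^-2 - 5*A^-6 - A^-10.
  A^9 * (d^5) = -A^19 - 5*A^15 - 10*A^11 - 10*A^7 - 5*A^3 - A^-1
  A^7 * (9*d^4) = 9*A^15 + 36*A^11 + 54*A^7 + 36*A^3 + 9*A^-1
  A^5 * (35*d^3 + d^5) = -A^15 - 40*A^11 - 115*A^7 - 115*A^3 - 40*A^-1 - A^-5
  A^3 * (74*d^2 + 10*d^4) = 10*A^11 + 114*A^7 + 208*A^3 + 114*A^-1 + 10*A^-5
  A^1 * (85*d + 41*d^3) = -41*A^7 - 208*A^3 - 208*A^-1 - 41*A^-5
  A^-1 * (42 + 80*d^2 + 4*d^4) = 4*A^7 + 96*A^3 + 226*A^-1 + 96*A^-5 + 4*A^-9
  A^-3 * (65*d + 19*d^3) = -19*A^3 - 122*A^-1 - 122*A^-5 - 19*A^-9
  A^-5 * (9 + 26*d^2 + d^4) = A^3 + 30*A^-1 + 67*A^-5 + 30*A^-9 + A^-13
  A^-7 * (6*d + 3*d^3) = -3*A^-1 - 15*A^-5 - 15*A^-9 - 3*A^-13
  A^-9 * (d^2) = A^-5 + 2*A^-9 + A^-13
Summing the groups: <K> = -A^19 + 3*A^15 - 4*A^11 + 6*A^7 - 6*A^3 + 5*A^-1 - 5*A^-5 + 2*A^-9 - A^-13
Normalise by the writhe: (-A^3)^(-w) = (-A^3)^(7) = -A^21, so f(A) = -A^21 * <K> = A^40 - 3*A^36 + 4*A^32 - 6*A^28 + 6*A^24 - 5*A^20 + 5*A^16 - 2*A^12 + A^8.
Substitute A = t^(-1/4), i.e. A^e → t^(-e/4): V(t) = t^-2 - 2*t^-3 + 5*t^-4 - 5*t^-5 + 6*t^-6 - 6*t^-7 + 4*t^-8 - 3*t^-9 + t^-10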